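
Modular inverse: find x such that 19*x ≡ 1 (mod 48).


Use the extended Euclidean algorithm on (48, 19); each row r = 48*s + 19*t:
r=48, s=1, t=0
r=19, s=0, t=1
q=2: r=10, s=1, t=-2   [48*(1) + 19*(-2) = 10]
q=1: r=9, s=-1, t=3   [48*(-1) + 19*(3) = 9]
q=1: r=1, s=2, t=-5   [48*(2) + 19*(-5) = 1]
q=9: r=0, s=-19, t=48   [48*(-19) + 19*(48) = 0]
GCD = 1 with t = -5, so 19*(-5) ≡ 1 (mod 48)
Inverse = -5 mod 48 = 43
Check: 19 * 43 = 817 ≡ 1 (mod 48)

19^(-1) ≡ 43 (mod 48)


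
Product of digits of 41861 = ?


4 × 1 × 8 × 6 × 1 = 192


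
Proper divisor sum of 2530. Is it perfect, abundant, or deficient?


Proper divisors: 1, 2, 5, 10, 11, 22, 23, 46, 55, 110, 115, 230, 253, 506, 1265
Sum = 1 + 2 + 5 + 10 + 11 + 22 + 23 + 46 + 55 + 110 + 115 + 230 + 253 + 506 + 1265 = 2654
2654 > 2530 → abundant

s(2530) = 2654 (abundant)


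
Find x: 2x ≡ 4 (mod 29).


GCD(2, 29) = 1, unique solution
a^(-1) mod 29 = 15
x = 15 * 4 mod 29 = 2

x ≡ 2 (mod 29)


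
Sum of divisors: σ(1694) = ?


Divisors of 1694: 1, 2, 7, 11, 14, 22, 77, 121, 154, 242, 847, 1694
Sum = 1 + 2 + 7 + 11 + 14 + 22 + 77 + 121 + 154 + 242 + 847 + 1694 = 3192

σ(1694) = 3192


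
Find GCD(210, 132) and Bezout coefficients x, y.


Tabular extended Euclidean (each row: r = 210*s + 132*t):
r=210, s=1, t=0
r=132, s=0, t=1
q=1: r=78, s=1, t=-1   [210*(1) + 132*(-1) = 78]
q=1: r=54, s=-1, t=2   [210*(-1) + 132*(2) = 54]
q=1: r=24, s=2, t=-3   [210*(2) + 132*(-3) = 24]
q=2: r=6, s=-5, t=8   [210*(-5) + 132*(8) = 6]
q=4: r=0, s=22, t=-35   [210*(22) + 132*(-35) = 0]
GCD = 6; from the row with r=6: x=-5, y=8
Check: 210*(-5) + 132*(8) = -1050 + 1056 = 6

GCD = 6, x = -5, y = 8


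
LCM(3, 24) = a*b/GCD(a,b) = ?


GCD(3, 24) = 3
LCM = 3*24/3 = 72/3 = 24

LCM = 24


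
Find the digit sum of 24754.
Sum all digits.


2 + 4 + 7 + 5 + 4 = 22


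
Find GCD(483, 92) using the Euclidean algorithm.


483 = 5 * 92 + 23
92 = 4 * 23 + 0
GCD = 23


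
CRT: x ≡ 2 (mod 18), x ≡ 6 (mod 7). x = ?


M = 18*7 = 126
M1 = M/18 = 7, M2 = M/7 = 18
M1^(-1) mod 18 = 13, M2^(-1) mod 7 = 2
x = 2*7*13 + 6*18*2 = 398
398 mod 126 = 20
Check: 20 mod 18 = 2 ✓, 20 mod 7 = 6 ✓

x ≡ 20 (mod 126)


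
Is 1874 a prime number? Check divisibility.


1874 / 2 = 937 (exact division)
1874 is NOT prime.

No, 1874 is not prime


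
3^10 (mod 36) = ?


3^1 mod 36 = 3
3^2 mod 36 = 9
3^3 mod 36 = 27
3^4 mod 36 = 9
3^5 mod 36 = 27
3^6 mod 36 = 9
3^7 mod 36 = 27
3^8 mod 36 = 9
3^9 mod 36 = 27
3^10 mod 36 = 9


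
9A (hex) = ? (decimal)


9A (base 16) = 154 (decimal)
154 (decimal) = 154 (base 10)


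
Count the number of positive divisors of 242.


242 = 2^1 × 11^2
d(242) = (1+1) × (2+1) = 6

6 divisors


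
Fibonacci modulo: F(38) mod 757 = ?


F(k) mod 757 for k=1..38:
1, 1, 2, 3, 5, 8, 13, 21, 34, 55, 89, 144, 233, 377, 610, 230, 83, 313, 396, 709, 348, 300, 648, 191, 82, 273, 355, 628, 226, 97, 323, 420, 743, 406, 392, 41, 433, 474
F(38) mod 757 = 474


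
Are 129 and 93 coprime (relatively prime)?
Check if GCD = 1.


Euclidean algorithm:
129 = 1 * 93 + 36
93 = 2 * 36 + 21
36 = 1 * 21 + 15
21 = 1 * 15 + 6
15 = 2 * 6 + 3
6 = 2 * 3 + 0
GCD(129, 93) = 3

No, not coprime (GCD = 3)


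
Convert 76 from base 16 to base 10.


76 (base 16) = 118 (decimal)
118 (decimal) = 118 (base 10)


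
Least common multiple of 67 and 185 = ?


GCD(67, 185) = 1
LCM = 67*185/1 = 12395/1 = 12395

LCM = 12395


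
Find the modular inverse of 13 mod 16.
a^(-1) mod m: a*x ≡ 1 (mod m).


Use the extended Euclidean algorithm on (16, 13); each row r = 16*s + 13*t:
r=16, s=1, t=0
r=13, s=0, t=1
q=1: r=3, s=1, t=-1   [16*(1) + 13*(-1) = 3]
q=4: r=1, s=-4, t=5   [16*(-4) + 13*(5) = 1]
q=3: r=0, s=13, t=-16   [16*(13) + 13*(-16) = 0]
GCD = 1 with t = 5, so 13*(5) ≡ 1 (mod 16)
Inverse = 5 mod 16 = 5
Check: 13 * 5 = 65 ≡ 1 (mod 16)

13^(-1) ≡ 5 (mod 16)


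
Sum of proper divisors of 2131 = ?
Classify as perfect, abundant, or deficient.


Proper divisors: 1
Sum = 1 = 1
1 < 2131 → deficient

s(2131) = 1 (deficient)


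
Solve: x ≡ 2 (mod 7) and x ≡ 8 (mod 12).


M = 7*12 = 84
M1 = M/7 = 12, M2 = M/12 = 7
M1^(-1) mod 7 = 3, M2^(-1) mod 12 = 7
x = 2*12*3 + 8*7*7 = 464
464 mod 84 = 44
Check: 44 mod 7 = 2 ✓, 44 mod 12 = 8 ✓

x ≡ 44 (mod 84)


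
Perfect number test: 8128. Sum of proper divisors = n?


Proper divisors of 8128: 1, 2, 4, 8, 16, 32, 64, 127, 254, 508, 1016, 2032, 4064
Sum = 1 + 2 + 4 + 8 + 16 + 32 + 64 + 127 + 254 + 508 + 1016 + 2032 + 4064 = 8128

Yes, 8128 is perfect (8128 = 8128)


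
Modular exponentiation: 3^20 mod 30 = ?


3^1 mod 30 = 3
3^2 mod 30 = 9
3^3 mod 30 = 27
3^4 mod 30 = 21
3^5 mod 30 = 3
3^6 mod 30 = 9
3^7 mod 30 = 27
3^8 mod 30 = 21
3^9 mod 30 = 3
3^10 mod 30 = 9
3^11 mod 30 = 27
3^12 mod 30 = 21
3^13 mod 30 = 3
3^14 mod 30 = 9
3^15 mod 30 = 27
3^16 mod 30 = 21
3^17 mod 30 = 3
3^18 mod 30 = 9
3^19 mod 30 = 27
3^20 mod 30 = 21


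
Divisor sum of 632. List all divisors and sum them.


Divisors of 632: 1, 2, 4, 8, 79, 158, 316, 632
Sum = 1 + 2 + 4 + 8 + 79 + 158 + 316 + 632 = 1200

σ(632) = 1200


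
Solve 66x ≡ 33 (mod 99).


GCD(66, 99) = 33 divides 33
Divide: 2x ≡ 1 (mod 3)
x ≡ 2 (mod 3)


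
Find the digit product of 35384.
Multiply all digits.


3 × 5 × 3 × 8 × 4 = 1440


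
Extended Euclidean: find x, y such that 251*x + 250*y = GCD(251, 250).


Tabular extended Euclidean (each row: r = 251*s + 250*t):
r=251, s=1, t=0
r=250, s=0, t=1
q=1: r=1, s=1, t=-1   [251*(1) + 250*(-1) = 1]
q=250: r=0, s=-250, t=251   [251*(-250) + 250*(251) = 0]
GCD = 1; from the row with r=1: x=1, y=-1
Check: 251*(1) + 250*(-1) = 251 - 250 = 1

GCD = 1, x = 1, y = -1


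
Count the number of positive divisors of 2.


2 = 2^1
d(2) = (1+1) = 2

2 divisors


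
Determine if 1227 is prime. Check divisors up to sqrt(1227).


1227 / 3 = 409 (exact division)
1227 is NOT prime.

No, 1227 is not prime


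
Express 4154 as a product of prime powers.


4154 / 2 = 2077
2077 / 31 = 67
67 / 67 = 1
4154 = 2 × 31 × 67


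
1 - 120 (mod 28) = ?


1 - 120 = -119
-119 mod 28 = 21


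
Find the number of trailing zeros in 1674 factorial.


floor(1674/5) = 334
floor(1674/25) = 66
floor(1674/125) = 13
floor(1674/625) = 2
Total = 415

415 trailing zeros


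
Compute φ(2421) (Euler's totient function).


2421 = 3^2 × 269
Prime factors: 3, 269
φ(2421) = 2421 × (1-1/3) × (1-1/269)
= 2421 × 2/3 × 268/269 = 1608

φ(2421) = 1608


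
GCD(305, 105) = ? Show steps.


305 = 2 * 105 + 95
105 = 1 * 95 + 10
95 = 9 * 10 + 5
10 = 2 * 5 + 0
GCD = 5


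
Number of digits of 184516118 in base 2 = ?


184516118 in base 2 = 1010111111110111111000010110
Number of digits = 28

28 digits (base 2)


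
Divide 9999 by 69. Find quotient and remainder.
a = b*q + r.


9999 = 69 * 144 + 63
Check: 9936 + 63 = 9999

q = 144, r = 63


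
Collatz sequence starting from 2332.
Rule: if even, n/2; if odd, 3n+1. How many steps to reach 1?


2332 → 1166 → 583 → 1750 → 875 → 2626 → 1313 → 3940 → 1970 → 985 → 2956 → 1478 → 739 → 2218 → 1109 → 3328 → 1664 → 832 → 416 → 208 → 104 → 52 → 26 → 13 → 40 → 20 → 10 → 5 → 16 → 8 → 4 → 2 → 1
Total steps = 32

32 steps


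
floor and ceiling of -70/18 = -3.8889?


-70/18 = -3.8889
floor = -4
ceil = -3

floor = -4, ceil = -3


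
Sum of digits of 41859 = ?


4 + 1 + 8 + 5 + 9 = 27


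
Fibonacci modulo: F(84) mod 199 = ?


F(k) mod 199 for k=1..84:
1, 1, 2, 3, 5, 8, 13, 21, 34, 55, 89, 144, 34, 178, 13, 191, 5, 196, 2, 198, 1, 0, 1, 1, 2, 3, 5, 8, 13, 21, 34, 55, 89, 144, 34, 178, 13, 191, 5, 196, 2, 198, 1, 0, 1, 1, 2, 3, 5, 8, 13, 21, 34, 55, 89, 144, 34, 178, 13, 191, 5, 196, 2, 198, 1, 0, 1, 1, 2, 3, 5, 8, 13, 21, 34, 55, 89, 144, 34, 178, 13, 191, 5, 196
F(84) mod 199 = 196


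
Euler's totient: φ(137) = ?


137 = 137
Prime factors: 137
φ(137) = 137 × (1-1/137)
= 137 × 136/137 = 136

φ(137) = 136


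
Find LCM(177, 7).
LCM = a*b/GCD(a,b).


GCD(177, 7) = 1
LCM = 177*7/1 = 1239/1 = 1239

LCM = 1239


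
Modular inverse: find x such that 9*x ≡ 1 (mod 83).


Use the extended Euclidean algorithm on (83, 9); each row r = 83*s + 9*t:
r=83, s=1, t=0
r=9, s=0, t=1
q=9: r=2, s=1, t=-9   [83*(1) + 9*(-9) = 2]
q=4: r=1, s=-4, t=37   [83*(-4) + 9*(37) = 1]
q=2: r=0, s=9, t=-83   [83*(9) + 9*(-83) = 0]
GCD = 1 with t = 37, so 9*(37) ≡ 1 (mod 83)
Inverse = 37 mod 83 = 37
Check: 9 * 37 = 333 ≡ 1 (mod 83)

9^(-1) ≡ 37 (mod 83)


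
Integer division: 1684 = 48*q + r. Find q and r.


1684 = 48 * 35 + 4
Check: 1680 + 4 = 1684

q = 35, r = 4


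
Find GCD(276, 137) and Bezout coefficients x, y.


Tabular extended Euclidean (each row: r = 276*s + 137*t):
r=276, s=1, t=0
r=137, s=0, t=1
q=2: r=2, s=1, t=-2   [276*(1) + 137*(-2) = 2]
q=68: r=1, s=-68, t=137   [276*(-68) + 137*(137) = 1]
q=2: r=0, s=137, t=-276   [276*(137) + 137*(-276) = 0]
GCD = 1; from the row with r=1: x=-68, y=137
Check: 276*(-68) + 137*(137) = -18768 + 18769 = 1

GCD = 1, x = -68, y = 137


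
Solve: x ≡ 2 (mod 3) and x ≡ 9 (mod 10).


M = 3*10 = 30
M1 = M/3 = 10, M2 = M/10 = 3
M1^(-1) mod 3 = 1, M2^(-1) mod 10 = 7
x = 2*10*1 + 9*3*7 = 209
209 mod 30 = 29
Check: 29 mod 3 = 2 ✓, 29 mod 10 = 9 ✓

x ≡ 29 (mod 30)


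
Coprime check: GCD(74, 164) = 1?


Euclidean algorithm:
164 = 2 * 74 + 16
74 = 4 * 16 + 10
16 = 1 * 10 + 6
10 = 1 * 6 + 4
6 = 1 * 4 + 2
4 = 2 * 2 + 0
GCD(74, 164) = 2

No, not coprime (GCD = 2)


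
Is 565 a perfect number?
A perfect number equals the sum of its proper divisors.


Proper divisors of 565: 1, 5, 113
Sum = 1 + 5 + 113 = 119

No, 565 is not perfect (119 ≠ 565)


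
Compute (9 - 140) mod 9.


9 - 140 = -131
-131 mod 9 = 4


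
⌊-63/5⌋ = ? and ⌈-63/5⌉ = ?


-63/5 = -12.6000
floor = -13
ceil = -12

floor = -13, ceil = -12


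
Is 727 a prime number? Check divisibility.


Check divisors up to sqrt(727) = 26.9629
No divisors found.
727 is prime.

Yes, 727 is prime


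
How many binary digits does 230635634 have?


230635634 in base 2 = 1101101111110011100001110010
Number of digits = 28

28 digits (base 2)


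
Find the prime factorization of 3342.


3342 / 2 = 1671
1671 / 3 = 557
557 / 557 = 1
3342 = 2 × 3 × 557


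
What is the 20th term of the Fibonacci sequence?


Sequence: 1, 1, 2, 3, 5, 8, 13, 21, 34, 55, 89, 144, 233, 377, 610, 987, 1597, 2584, 4181, 6765
F(20) = 6765


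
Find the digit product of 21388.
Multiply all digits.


2 × 1 × 3 × 8 × 8 = 384


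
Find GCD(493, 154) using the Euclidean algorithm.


493 = 3 * 154 + 31
154 = 4 * 31 + 30
31 = 1 * 30 + 1
30 = 30 * 1 + 0
GCD = 1


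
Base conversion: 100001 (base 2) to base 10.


100001 (base 2) = 33 (decimal)
33 (decimal) = 33 (base 10)


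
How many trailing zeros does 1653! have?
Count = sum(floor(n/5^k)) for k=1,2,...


floor(1653/5) = 330
floor(1653/25) = 66
floor(1653/125) = 13
floor(1653/625) = 2
Total = 411

411 trailing zeros


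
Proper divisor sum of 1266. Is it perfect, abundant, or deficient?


Proper divisors: 1, 2, 3, 6, 211, 422, 633
Sum = 1 + 2 + 3 + 6 + 211 + 422 + 633 = 1278
1278 > 1266 → abundant

s(1266) = 1278 (abundant)


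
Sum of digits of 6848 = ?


6 + 8 + 4 + 8 = 26


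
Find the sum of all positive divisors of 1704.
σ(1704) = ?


Divisors of 1704: 1, 2, 3, 4, 6, 8, 12, 24, 71, 142, 213, 284, 426, 568, 852, 1704
Sum = 1 + 2 + 3 + 4 + 6 + 8 + 12 + 24 + 71 + 142 + 213 + 284 + 426 + 568 + 852 + 1704 = 4320

σ(1704) = 4320


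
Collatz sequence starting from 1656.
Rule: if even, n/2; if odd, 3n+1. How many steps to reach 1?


1656 → 828 → 414 → 207 → 622 → 311 → 934 → 467 → 1402 → 701 → 2104 → 1052 → 526 → 263 → 790 → 395 → 1186 → 593 → 1780 → 890 → 445 → 1336 → 668 → 334 → 167 → 502 → 251 → 754 → 377 → 1132 → 566 → 283 → 850 → 425 → 1276 → 638 → 319 → 958 → 479 → 1438 → 719 → 2158 → 1079 → 3238 → 1619 → 4858 → 2429 → 7288 → 3644 → 1822 → 911 → 2734 → 1367 → 4102 → 2051 → 6154 → 3077 → 9232 → 4616 → 2308 → 1154 → 577 → 1732 → 866 → 433 → 1300 → 650 → 325 → 976 → 488 → 244 → 122 → 61 → 184 → 92 → 46 → 23 → 70 → 35 → 106 → 53 → 160 → 80 → 40 → 20 → 10 → 5 → 16 → 8 → 4 → 2 → 1
Total steps = 91

91 steps


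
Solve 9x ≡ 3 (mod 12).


GCD(9, 12) = 3 divides 3
Divide: 3x ≡ 1 (mod 4)
x ≡ 3 (mod 4)


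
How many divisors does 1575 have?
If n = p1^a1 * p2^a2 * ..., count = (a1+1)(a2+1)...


1575 = 3^2 × 5^2 × 7^1
d(1575) = (2+1) × (2+1) × (1+1) = 18

18 divisors


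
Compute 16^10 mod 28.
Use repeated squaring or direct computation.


16^1 mod 28 = 16
16^2 mod 28 = 4
16^3 mod 28 = 8
16^4 mod 28 = 16
16^5 mod 28 = 4
16^6 mod 28 = 8
16^7 mod 28 = 16
16^8 mod 28 = 4
16^9 mod 28 = 8
16^10 mod 28 = 16


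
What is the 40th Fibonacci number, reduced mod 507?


F(k) mod 507 for k=1..40:
1, 1, 2, 3, 5, 8, 13, 21, 34, 55, 89, 144, 233, 377, 103, 480, 76, 49, 125, 174, 299, 473, 265, 231, 496, 220, 209, 429, 131, 53, 184, 237, 421, 151, 65, 216, 281, 497, 271, 261
F(40) mod 507 = 261


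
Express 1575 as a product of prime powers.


1575 / 3 = 525
525 / 3 = 175
175 / 5 = 35
35 / 5 = 7
7 / 7 = 1
1575 = 3^2 × 5^2 × 7


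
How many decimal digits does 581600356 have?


581600356 has 9 digits in base 10
floor(log10(581600356)) + 1 = floor(8.7646) + 1 = 9

9 digits (base 10)


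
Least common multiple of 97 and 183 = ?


GCD(97, 183) = 1
LCM = 97*183/1 = 17751/1 = 17751

LCM = 17751


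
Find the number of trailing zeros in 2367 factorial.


floor(2367/5) = 473
floor(2367/25) = 94
floor(2367/125) = 18
floor(2367/625) = 3
Total = 588

588 trailing zeros


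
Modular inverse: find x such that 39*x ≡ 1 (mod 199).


Use the extended Euclidean algorithm on (199, 39); each row r = 199*s + 39*t:
r=199, s=1, t=0
r=39, s=0, t=1
q=5: r=4, s=1, t=-5   [199*(1) + 39*(-5) = 4]
q=9: r=3, s=-9, t=46   [199*(-9) + 39*(46) = 3]
q=1: r=1, s=10, t=-51   [199*(10) + 39*(-51) = 1]
q=3: r=0, s=-39, t=199   [199*(-39) + 39*(199) = 0]
GCD = 1 with t = -51, so 39*(-51) ≡ 1 (mod 199)
Inverse = -51 mod 199 = 148
Check: 39 * 148 = 5772 ≡ 1 (mod 199)

39^(-1) ≡ 148 (mod 199)


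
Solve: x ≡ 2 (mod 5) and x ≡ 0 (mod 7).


M = 5*7 = 35
M1 = M/5 = 7, M2 = M/7 = 5
M1^(-1) mod 5 = 3, M2^(-1) mod 7 = 3
x = 2*7*3 + 0*5*3 = 42
42 mod 35 = 7
Check: 7 mod 5 = 2 ✓, 7 mod 7 = 0 ✓

x ≡ 7 (mod 35)


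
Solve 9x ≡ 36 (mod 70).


GCD(9, 70) = 1, unique solution
a^(-1) mod 70 = 39
x = 39 * 36 mod 70 = 4

x ≡ 4 (mod 70)


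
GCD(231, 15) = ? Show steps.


231 = 15 * 15 + 6
15 = 2 * 6 + 3
6 = 2 * 3 + 0
GCD = 3


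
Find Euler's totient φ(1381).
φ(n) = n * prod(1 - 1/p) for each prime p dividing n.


1381 = 1381
Prime factors: 1381
φ(1381) = 1381 × (1-1/1381)
= 1381 × 1380/1381 = 1380

φ(1381) = 1380


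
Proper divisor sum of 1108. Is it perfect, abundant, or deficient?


Proper divisors: 1, 2, 4, 277, 554
Sum = 1 + 2 + 4 + 277 + 554 = 838
838 < 1108 → deficient

s(1108) = 838 (deficient)


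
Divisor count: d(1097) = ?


1097 = 1097^1
d(1097) = (1+1) = 2

2 divisors


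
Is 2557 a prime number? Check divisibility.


Check divisors up to sqrt(2557) = 50.5668
No divisors found.
2557 is prime.

Yes, 2557 is prime


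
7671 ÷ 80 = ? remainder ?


7671 = 80 * 95 + 71
Check: 7600 + 71 = 7671

q = 95, r = 71


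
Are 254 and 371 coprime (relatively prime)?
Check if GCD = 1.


Euclidean algorithm:
371 = 1 * 254 + 117
254 = 2 * 117 + 20
117 = 5 * 20 + 17
20 = 1 * 17 + 3
17 = 5 * 3 + 2
3 = 1 * 2 + 1
2 = 2 * 1 + 0
GCD(254, 371) = 1

Yes, coprime (GCD = 1)


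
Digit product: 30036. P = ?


3 × 0 × 0 × 3 × 6 = 0


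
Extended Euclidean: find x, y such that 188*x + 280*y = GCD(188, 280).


Tabular extended Euclidean (each row: r = 188*s + 280*t):
r=188, s=1, t=0
r=280, s=0, t=1
q=0: r=188, s=1, t=0   [188*(1) + 280*(0) = 188]
q=1: r=92, s=-1, t=1   [188*(-1) + 280*(1) = 92]
q=2: r=4, s=3, t=-2   [188*(3) + 280*(-2) = 4]
q=23: r=0, s=-70, t=47   [188*(-70) + 280*(47) = 0]
GCD = 4; from the row with r=4: x=3, y=-2
Check: 188*(3) + 280*(-2) = 564 - 560 = 4

GCD = 4, x = 3, y = -2


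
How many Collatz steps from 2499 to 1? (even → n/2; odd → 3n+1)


2499 → 7498 → 3749 → 11248 → 5624 → 2812 → 1406 → 703 → 2110 → 1055 → 3166 → 1583 → 4750 → 2375 → 7126 → 3563 → 10690 → 5345 → 16036 → 8018 → 4009 → 12028 → 6014 → 3007 → 9022 → 4511 → 13534 → 6767 → 20302 → 10151 → 30454 → 15227 → 45682 → 22841 → 68524 → 34262 → 17131 → 51394 → 25697 → 77092 → 38546 → 19273 → 57820 → 28910 → 14455 → 43366 → 21683 → 65050 → 32525 → 97576 → 48788 → 24394 → 12197 → 36592 → 18296 → 9148 → 4574 → 2287 → 6862 → 3431 → 10294 → 5147 → 15442 → 7721 → 23164 → 11582 → 5791 → 17374 → 8687 → 26062 → 13031 → 39094 → 19547 → 58642 → 29321 → 87964 → 43982 → 21991 → 65974 → 32987 → 98962 → 49481 → 148444 → 74222 → 37111 → 111334 → 55667 → 167002 → 83501 → 250504 → 125252 → 62626 → 31313 → 93940 → 46970 → 23485 → 70456 → 35228 → 17614 → 8807 → 26422 → 13211 → 39634 → 19817 → 59452 → 29726 → 14863 → 44590 → 22295 → 66886 → 33443 → 100330 → 50165 → 150496 → 75248 → 37624 → 18812 → 9406 → 4703 → 14110 → 7055 → 21166 → 10583 → 31750 → 15875 → 47626 → 23813 → 71440 → 35720 → 17860 → 8930 → 4465 → 13396 → 6698 → 3349 → 10048 → 5024 → 2512 → 1256 → 628 → 314 → 157 → 472 → 236 → 118 → 59 → 178 → 89 → 268 → 134 → 67 → 202 → 101 → 304 → 152 → 76 → 38 → 19 → 58 → 29 → 88 → 44 → 22 → 11 → 34 → 17 → 52 → 26 → 13 → 40 → 20 → 10 → 5 → 16 → 8 → 4 → 2 → 1
Total steps = 177

177 steps


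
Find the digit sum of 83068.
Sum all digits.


8 + 3 + 0 + 6 + 8 = 25


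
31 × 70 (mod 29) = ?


31 × 70 = 2170
2170 mod 29 = 24


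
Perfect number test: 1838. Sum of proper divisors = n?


Proper divisors of 1838: 1, 2, 919
Sum = 1 + 2 + 919 = 922

No, 1838 is not perfect (922 ≠ 1838)


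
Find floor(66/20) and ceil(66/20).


66/20 = 3.3000
floor = 3
ceil = 4

floor = 3, ceil = 4


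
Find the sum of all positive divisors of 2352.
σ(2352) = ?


Divisors of 2352: 1, 2, 3, 4, 6, 7, 8, 12, 14, 16, 21, 24, 28, 42, 48, 49, 56, 84, 98, 112, 147, 168, 196, 294, 336, 392, 588, 784, 1176, 2352
Sum = 1 + 2 + 3 + 4 + 6 + 7 + 8 + 12 + 14 + 16 + 21 + 24 + 28 + 42 + 48 + 49 + 56 + 84 + 98 + 112 + 147 + 168 + 196 + 294 + 336 + 392 + 588 + 784 + 1176 + 2352 = 7068

σ(2352) = 7068


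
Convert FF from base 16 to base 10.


FF (base 16) = 255 (decimal)
255 (decimal) = 255 (base 10)


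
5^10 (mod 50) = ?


5^1 mod 50 = 5
5^2 mod 50 = 25
5^3 mod 50 = 25
5^4 mod 50 = 25
5^5 mod 50 = 25
5^6 mod 50 = 25
5^7 mod 50 = 25
5^8 mod 50 = 25
5^9 mod 50 = 25
5^10 mod 50 = 25


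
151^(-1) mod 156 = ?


Use the extended Euclidean algorithm on (156, 151); each row r = 156*s + 151*t:
r=156, s=1, t=0
r=151, s=0, t=1
q=1: r=5, s=1, t=-1   [156*(1) + 151*(-1) = 5]
q=30: r=1, s=-30, t=31   [156*(-30) + 151*(31) = 1]
q=5: r=0, s=151, t=-156   [156*(151) + 151*(-156) = 0]
GCD = 1 with t = 31, so 151*(31) ≡ 1 (mod 156)
Inverse = 31 mod 156 = 31
Check: 151 * 31 = 4681 ≡ 1 (mod 156)

151^(-1) ≡ 31 (mod 156)


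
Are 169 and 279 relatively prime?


Euclidean algorithm:
279 = 1 * 169 + 110
169 = 1 * 110 + 59
110 = 1 * 59 + 51
59 = 1 * 51 + 8
51 = 6 * 8 + 3
8 = 2 * 3 + 2
3 = 1 * 2 + 1
2 = 2 * 1 + 0
GCD(169, 279) = 1

Yes, coprime (GCD = 1)


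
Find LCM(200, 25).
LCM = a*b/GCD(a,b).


GCD(200, 25) = 25
LCM = 200*25/25 = 5000/25 = 200

LCM = 200


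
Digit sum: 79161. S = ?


7 + 9 + 1 + 6 + 1 = 24


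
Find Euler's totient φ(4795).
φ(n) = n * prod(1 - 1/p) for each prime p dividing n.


4795 = 5 × 7 × 137
Prime factors: 5, 7, 137
φ(4795) = 4795 × (1-1/5) × (1-1/7) × (1-1/137)
= 4795 × 4/5 × 6/7 × 136/137 = 3264

φ(4795) = 3264


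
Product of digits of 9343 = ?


9 × 3 × 4 × 3 = 324


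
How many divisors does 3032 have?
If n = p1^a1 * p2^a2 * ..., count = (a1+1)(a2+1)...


3032 = 2^3 × 379^1
d(3032) = (3+1) × (1+1) = 8

8 divisors


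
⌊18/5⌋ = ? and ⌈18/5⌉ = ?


18/5 = 3.6000
floor = 3
ceil = 4

floor = 3, ceil = 4


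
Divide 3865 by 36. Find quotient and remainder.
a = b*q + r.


3865 = 36 * 107 + 13
Check: 3852 + 13 = 3865

q = 107, r = 13


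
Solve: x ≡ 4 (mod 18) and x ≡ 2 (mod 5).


M = 18*5 = 90
M1 = M/18 = 5, M2 = M/5 = 18
M1^(-1) mod 18 = 11, M2^(-1) mod 5 = 2
x = 4*5*11 + 2*18*2 = 292
292 mod 90 = 22
Check: 22 mod 18 = 4 ✓, 22 mod 5 = 2 ✓

x ≡ 22 (mod 90)


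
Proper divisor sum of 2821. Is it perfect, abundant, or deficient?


Proper divisors: 1, 7, 13, 31, 91, 217, 403
Sum = 1 + 7 + 13 + 31 + 91 + 217 + 403 = 763
763 < 2821 → deficient

s(2821) = 763 (deficient)


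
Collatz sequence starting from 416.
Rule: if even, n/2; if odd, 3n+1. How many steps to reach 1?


416 → 208 → 104 → 52 → 26 → 13 → 40 → 20 → 10 → 5 → 16 → 8 → 4 → 2 → 1
Total steps = 14

14 steps


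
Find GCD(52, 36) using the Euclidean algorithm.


52 = 1 * 36 + 16
36 = 2 * 16 + 4
16 = 4 * 4 + 0
GCD = 4


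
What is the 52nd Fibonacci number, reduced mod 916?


F(k) mod 916 for k=1..52:
1, 1, 2, 3, 5, 8, 13, 21, 34, 55, 89, 144, 233, 377, 610, 71, 681, 752, 517, 353, 870, 307, 261, 568, 829, 481, 394, 875, 353, 312, 665, 61, 726, 787, 597, 468, 149, 617, 766, 467, 317, 784, 185, 53, 238, 291, 529, 820, 433, 337, 770, 191
F(52) mod 916 = 191


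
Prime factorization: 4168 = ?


4168 / 2 = 2084
2084 / 2 = 1042
1042 / 2 = 521
521 / 521 = 1
4168 = 2^3 × 521


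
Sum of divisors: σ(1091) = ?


Divisors of 1091: 1, 1091
Sum = 1 + 1091 = 1092

σ(1091) = 1092


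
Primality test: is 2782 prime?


2782 / 2 = 1391 (exact division)
2782 is NOT prime.

No, 2782 is not prime


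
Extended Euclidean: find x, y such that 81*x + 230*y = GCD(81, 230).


Tabular extended Euclidean (each row: r = 81*s + 230*t):
r=81, s=1, t=0
r=230, s=0, t=1
q=0: r=81, s=1, t=0   [81*(1) + 230*(0) = 81]
q=2: r=68, s=-2, t=1   [81*(-2) + 230*(1) = 68]
q=1: r=13, s=3, t=-1   [81*(3) + 230*(-1) = 13]
q=5: r=3, s=-17, t=6   [81*(-17) + 230*(6) = 3]
q=4: r=1, s=71, t=-25   [81*(71) + 230*(-25) = 1]
q=3: r=0, s=-230, t=81   [81*(-230) + 230*(81) = 0]
GCD = 1; from the row with r=1: x=71, y=-25
Check: 81*(71) + 230*(-25) = 5751 - 5750 = 1

GCD = 1, x = 71, y = -25


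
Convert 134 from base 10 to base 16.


134 (base 10) = 134 (decimal)
134 (decimal) = 86 (base 16)


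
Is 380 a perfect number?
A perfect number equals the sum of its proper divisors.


Proper divisors of 380: 1, 2, 4, 5, 10, 19, 20, 38, 76, 95, 190
Sum = 1 + 2 + 4 + 5 + 10 + 19 + 20 + 38 + 76 + 95 + 190 = 460

No, 380 is not perfect (460 ≠ 380)


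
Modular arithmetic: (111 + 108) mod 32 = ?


111 + 108 = 219
219 mod 32 = 27


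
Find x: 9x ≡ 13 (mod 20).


GCD(9, 20) = 1, unique solution
a^(-1) mod 20 = 9
x = 9 * 13 mod 20 = 17

x ≡ 17 (mod 20)


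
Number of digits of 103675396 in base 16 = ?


103675396 in base 16 = 62DF604
Number of digits = 7

7 digits (base 16)


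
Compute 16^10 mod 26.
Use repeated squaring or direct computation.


16^1 mod 26 = 16
16^2 mod 26 = 22
16^3 mod 26 = 14
16^4 mod 26 = 16
16^5 mod 26 = 22
16^6 mod 26 = 14
16^7 mod 26 = 16
16^8 mod 26 = 22
16^9 mod 26 = 14
16^10 mod 26 = 16


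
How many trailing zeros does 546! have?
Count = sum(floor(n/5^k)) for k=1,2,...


floor(546/5) = 109
floor(546/25) = 21
floor(546/125) = 4
Total = 134

134 trailing zeros


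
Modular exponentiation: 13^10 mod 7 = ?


13^1 mod 7 = 6
13^2 mod 7 = 1
13^3 mod 7 = 6
13^4 mod 7 = 1
13^5 mod 7 = 6
13^6 mod 7 = 1
13^7 mod 7 = 6
13^8 mod 7 = 1
13^9 mod 7 = 6
13^10 mod 7 = 1


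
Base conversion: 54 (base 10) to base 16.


54 (base 10) = 54 (decimal)
54 (decimal) = 36 (base 16)


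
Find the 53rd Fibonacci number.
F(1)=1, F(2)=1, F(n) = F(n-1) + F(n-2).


Sequence: 1, 1, 2, 3, 5, 8, 13, 21, 34, 55, 89, 144, 233, 377, 610, 987, 1597, 2584, 4181, 6765, 10946, 17711, 28657, 46368, 75025, 121393, 196418, 317811, 514229, 832040, 1346269, 2178309, 3524578, 5702887, 9227465, 14930352, 24157817, 39088169, 63245986, 102334155, 165580141, 267914296, 433494437, 701408733, 1134903170, 1836311903, 2971215073, 4807526976, 7778742049, 12586269025, 20365011074, 32951280099, 53316291173
F(53) = 53316291173


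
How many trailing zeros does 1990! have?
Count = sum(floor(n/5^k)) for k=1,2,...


floor(1990/5) = 398
floor(1990/25) = 79
floor(1990/125) = 15
floor(1990/625) = 3
Total = 495

495 trailing zeros


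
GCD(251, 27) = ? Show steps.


251 = 9 * 27 + 8
27 = 3 * 8 + 3
8 = 2 * 3 + 2
3 = 1 * 2 + 1
2 = 2 * 1 + 0
GCD = 1


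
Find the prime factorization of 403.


403 / 13 = 31
31 / 31 = 1
403 = 13 × 31


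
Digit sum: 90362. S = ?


9 + 0 + 3 + 6 + 2 = 20


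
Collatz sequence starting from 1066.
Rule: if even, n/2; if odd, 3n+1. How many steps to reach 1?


1066 → 533 → 1600 → 800 → 400 → 200 → 100 → 50 → 25 → 76 → 38 → 19 → 58 → 29 → 88 → 44 → 22 → 11 → 34 → 17 → 52 → 26 → 13 → 40 → 20 → 10 → 5 → 16 → 8 → 4 → 2 → 1
Total steps = 31

31 steps


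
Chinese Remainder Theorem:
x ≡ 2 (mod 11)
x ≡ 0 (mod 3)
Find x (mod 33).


M = 11*3 = 33
M1 = M/11 = 3, M2 = M/3 = 11
M1^(-1) mod 11 = 4, M2^(-1) mod 3 = 2
x = 2*3*4 + 0*11*2 = 24
24 mod 33 = 24
Check: 24 mod 11 = 2 ✓, 24 mod 3 = 0 ✓

x ≡ 24 (mod 33)


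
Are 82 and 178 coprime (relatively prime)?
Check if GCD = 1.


Euclidean algorithm:
178 = 2 * 82 + 14
82 = 5 * 14 + 12
14 = 1 * 12 + 2
12 = 6 * 2 + 0
GCD(82, 178) = 2

No, not coprime (GCD = 2)


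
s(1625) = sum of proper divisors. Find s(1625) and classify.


Proper divisors: 1, 5, 13, 25, 65, 125, 325
Sum = 1 + 5 + 13 + 25 + 65 + 125 + 325 = 559
559 < 1625 → deficient

s(1625) = 559 (deficient)


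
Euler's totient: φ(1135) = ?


1135 = 5 × 227
Prime factors: 5, 227
φ(1135) = 1135 × (1-1/5) × (1-1/227)
= 1135 × 4/5 × 226/227 = 904

φ(1135) = 904


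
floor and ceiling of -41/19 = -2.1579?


-41/19 = -2.1579
floor = -3
ceil = -2

floor = -3, ceil = -2


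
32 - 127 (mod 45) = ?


32 - 127 = -95
-95 mod 45 = 40


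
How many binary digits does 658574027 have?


658574027 in base 2 = 100111010000010000101011001011
Number of digits = 30

30 digits (base 2)


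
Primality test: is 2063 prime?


Check divisors up to sqrt(2063) = 45.4203
No divisors found.
2063 is prime.

Yes, 2063 is prime


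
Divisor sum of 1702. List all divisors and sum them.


Divisors of 1702: 1, 2, 23, 37, 46, 74, 851, 1702
Sum = 1 + 2 + 23 + 37 + 46 + 74 + 851 + 1702 = 2736

σ(1702) = 2736


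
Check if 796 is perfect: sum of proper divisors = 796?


Proper divisors of 796: 1, 2, 4, 199, 398
Sum = 1 + 2 + 4 + 199 + 398 = 604

No, 796 is not perfect (604 ≠ 796)


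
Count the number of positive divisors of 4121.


4121 = 13^1 × 317^1
d(4121) = (1+1) × (1+1) = 4

4 divisors


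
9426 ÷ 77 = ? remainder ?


9426 = 77 * 122 + 32
Check: 9394 + 32 = 9426

q = 122, r = 32


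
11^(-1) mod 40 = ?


Use the extended Euclidean algorithm on (40, 11); each row r = 40*s + 11*t:
r=40, s=1, t=0
r=11, s=0, t=1
q=3: r=7, s=1, t=-3   [40*(1) + 11*(-3) = 7]
q=1: r=4, s=-1, t=4   [40*(-1) + 11*(4) = 4]
q=1: r=3, s=2, t=-7   [40*(2) + 11*(-7) = 3]
q=1: r=1, s=-3, t=11   [40*(-3) + 11*(11) = 1]
q=3: r=0, s=11, t=-40   [40*(11) + 11*(-40) = 0]
GCD = 1 with t = 11, so 11*(11) ≡ 1 (mod 40)
Inverse = 11 mod 40 = 11
Check: 11 * 11 = 121 ≡ 1 (mod 40)

11^(-1) ≡ 11 (mod 40)


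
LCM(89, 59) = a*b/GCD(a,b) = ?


GCD(89, 59) = 1
LCM = 89*59/1 = 5251/1 = 5251

LCM = 5251


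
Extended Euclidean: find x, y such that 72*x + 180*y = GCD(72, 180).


Tabular extended Euclidean (each row: r = 72*s + 180*t):
r=72, s=1, t=0
r=180, s=0, t=1
q=0: r=72, s=1, t=0   [72*(1) + 180*(0) = 72]
q=2: r=36, s=-2, t=1   [72*(-2) + 180*(1) = 36]
q=2: r=0, s=5, t=-2   [72*(5) + 180*(-2) = 0]
GCD = 36; from the row with r=36: x=-2, y=1
Check: 72*(-2) + 180*(1) = -144 + 180 = 36

GCD = 36, x = -2, y = 1


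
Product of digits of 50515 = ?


5 × 0 × 5 × 1 × 5 = 0


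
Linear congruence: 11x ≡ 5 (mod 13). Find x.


GCD(11, 13) = 1, unique solution
a^(-1) mod 13 = 6
x = 6 * 5 mod 13 = 4

x ≡ 4 (mod 13)


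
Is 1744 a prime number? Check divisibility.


1744 / 2 = 872 (exact division)
1744 is NOT prime.

No, 1744 is not prime


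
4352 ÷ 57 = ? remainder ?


4352 = 57 * 76 + 20
Check: 4332 + 20 = 4352

q = 76, r = 20


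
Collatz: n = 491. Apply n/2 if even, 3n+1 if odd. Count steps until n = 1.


491 → 1474 → 737 → 2212 → 1106 → 553 → 1660 → 830 → 415 → 1246 → 623 → 1870 → 935 → 2806 → 1403 → 4210 → 2105 → 6316 → 3158 → 1579 → 4738 → 2369 → 7108 → 3554 → 1777 → 5332 → 2666 → 1333 → 4000 → 2000 → 1000 → 500 → 250 → 125 → 376 → 188 → 94 → 47 → 142 → 71 → 214 → 107 → 322 → 161 → 484 → 242 → 121 → 364 → 182 → 91 → 274 → 137 → 412 → 206 → 103 → 310 → 155 → 466 → 233 → 700 → 350 → 175 → 526 → 263 → 790 → 395 → 1186 → 593 → 1780 → 890 → 445 → 1336 → 668 → 334 → 167 → 502 → 251 → 754 → 377 → 1132 → 566 → 283 → 850 → 425 → 1276 → 638 → 319 → 958 → 479 → 1438 → 719 → 2158 → 1079 → 3238 → 1619 → 4858 → 2429 → 7288 → 3644 → 1822 → 911 → 2734 → 1367 → 4102 → 2051 → 6154 → 3077 → 9232 → 4616 → 2308 → 1154 → 577 → 1732 → 866 → 433 → 1300 → 650 → 325 → 976 → 488 → 244 → 122 → 61 → 184 → 92 → 46 → 23 → 70 → 35 → 106 → 53 → 160 → 80 → 40 → 20 → 10 → 5 → 16 → 8 → 4 → 2 → 1
Total steps = 141

141 steps


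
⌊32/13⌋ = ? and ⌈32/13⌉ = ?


32/13 = 2.4615
floor = 2
ceil = 3

floor = 2, ceil = 3


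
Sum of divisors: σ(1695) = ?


Divisors of 1695: 1, 3, 5, 15, 113, 339, 565, 1695
Sum = 1 + 3 + 5 + 15 + 113 + 339 + 565 + 1695 = 2736

σ(1695) = 2736


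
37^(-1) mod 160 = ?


Use the extended Euclidean algorithm on (160, 37); each row r = 160*s + 37*t:
r=160, s=1, t=0
r=37, s=0, t=1
q=4: r=12, s=1, t=-4   [160*(1) + 37*(-4) = 12]
q=3: r=1, s=-3, t=13   [160*(-3) + 37*(13) = 1]
q=12: r=0, s=37, t=-160   [160*(37) + 37*(-160) = 0]
GCD = 1 with t = 13, so 37*(13) ≡ 1 (mod 160)
Inverse = 13 mod 160 = 13
Check: 37 * 13 = 481 ≡ 1 (mod 160)

37^(-1) ≡ 13 (mod 160)


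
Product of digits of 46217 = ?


4 × 6 × 2 × 1 × 7 = 336


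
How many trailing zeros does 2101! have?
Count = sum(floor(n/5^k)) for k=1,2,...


floor(2101/5) = 420
floor(2101/25) = 84
floor(2101/125) = 16
floor(2101/625) = 3
Total = 523

523 trailing zeros


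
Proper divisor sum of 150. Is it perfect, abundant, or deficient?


Proper divisors: 1, 2, 3, 5, 6, 10, 15, 25, 30, 50, 75
Sum = 1 + 2 + 3 + 5 + 6 + 10 + 15 + 25 + 30 + 50 + 75 = 222
222 > 150 → abundant

s(150) = 222 (abundant)


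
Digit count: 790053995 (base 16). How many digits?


790053995 in base 16 = 2F17446B
Number of digits = 8

8 digits (base 16)


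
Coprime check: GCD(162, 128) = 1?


Euclidean algorithm:
162 = 1 * 128 + 34
128 = 3 * 34 + 26
34 = 1 * 26 + 8
26 = 3 * 8 + 2
8 = 4 * 2 + 0
GCD(162, 128) = 2

No, not coprime (GCD = 2)


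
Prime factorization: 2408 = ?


2408 / 2 = 1204
1204 / 2 = 602
602 / 2 = 301
301 / 7 = 43
43 / 43 = 1
2408 = 2^3 × 7 × 43


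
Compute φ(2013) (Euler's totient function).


2013 = 3 × 11 × 61
Prime factors: 3, 11, 61
φ(2013) = 2013 × (1-1/3) × (1-1/11) × (1-1/61)
= 2013 × 2/3 × 10/11 × 60/61 = 1200

φ(2013) = 1200


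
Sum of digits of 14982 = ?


1 + 4 + 9 + 8 + 2 = 24


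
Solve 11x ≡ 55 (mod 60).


GCD(11, 60) = 1, unique solution
a^(-1) mod 60 = 11
x = 11 * 55 mod 60 = 5

x ≡ 5 (mod 60)


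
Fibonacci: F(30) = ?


Sequence: 1, 1, 2, 3, 5, 8, 13, 21, 34, 55, 89, 144, 233, 377, 610, 987, 1597, 2584, 4181, 6765, 10946, 17711, 28657, 46368, 75025, 121393, 196418, 317811, 514229, 832040
F(30) = 832040


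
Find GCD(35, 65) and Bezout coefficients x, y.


Tabular extended Euclidean (each row: r = 35*s + 65*t):
r=35, s=1, t=0
r=65, s=0, t=1
q=0: r=35, s=1, t=0   [35*(1) + 65*(0) = 35]
q=1: r=30, s=-1, t=1   [35*(-1) + 65*(1) = 30]
q=1: r=5, s=2, t=-1   [35*(2) + 65*(-1) = 5]
q=6: r=0, s=-13, t=7   [35*(-13) + 65*(7) = 0]
GCD = 5; from the row with r=5: x=2, y=-1
Check: 35*(2) + 65*(-1) = 70 - 65 = 5

GCD = 5, x = 2, y = -1


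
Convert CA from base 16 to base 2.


CA (base 16) = 202 (decimal)
202 (decimal) = 11001010 (base 2)


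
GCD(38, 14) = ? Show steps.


38 = 2 * 14 + 10
14 = 1 * 10 + 4
10 = 2 * 4 + 2
4 = 2 * 2 + 0
GCD = 2


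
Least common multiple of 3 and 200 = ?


GCD(3, 200) = 1
LCM = 3*200/1 = 600/1 = 600

LCM = 600


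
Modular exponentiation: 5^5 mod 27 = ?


5^1 mod 27 = 5
5^2 mod 27 = 25
5^3 mod 27 = 17
5^4 mod 27 = 4
5^5 mod 27 = 20


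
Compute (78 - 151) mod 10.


78 - 151 = -73
-73 mod 10 = 7


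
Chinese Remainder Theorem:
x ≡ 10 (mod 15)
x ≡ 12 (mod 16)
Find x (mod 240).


M = 15*16 = 240
M1 = M/15 = 16, M2 = M/16 = 15
M1^(-1) mod 15 = 1, M2^(-1) mod 16 = 15
x = 10*16*1 + 12*15*15 = 2860
2860 mod 240 = 220
Check: 220 mod 15 = 10 ✓, 220 mod 16 = 12 ✓

x ≡ 220 (mod 240)


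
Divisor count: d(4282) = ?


4282 = 2^1 × 2141^1
d(4282) = (1+1) × (1+1) = 4

4 divisors


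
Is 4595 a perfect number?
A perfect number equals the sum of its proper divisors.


Proper divisors of 4595: 1, 5, 919
Sum = 1 + 5 + 919 = 925

No, 4595 is not perfect (925 ≠ 4595)


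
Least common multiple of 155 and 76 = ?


GCD(155, 76) = 1
LCM = 155*76/1 = 11780/1 = 11780

LCM = 11780


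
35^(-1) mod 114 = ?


Use the extended Euclidean algorithm on (114, 35); each row r = 114*s + 35*t:
r=114, s=1, t=0
r=35, s=0, t=1
q=3: r=9, s=1, t=-3   [114*(1) + 35*(-3) = 9]
q=3: r=8, s=-3, t=10   [114*(-3) + 35*(10) = 8]
q=1: r=1, s=4, t=-13   [114*(4) + 35*(-13) = 1]
q=8: r=0, s=-35, t=114   [114*(-35) + 35*(114) = 0]
GCD = 1 with t = -13, so 35*(-13) ≡ 1 (mod 114)
Inverse = -13 mod 114 = 101
Check: 35 * 101 = 3535 ≡ 1 (mod 114)

35^(-1) ≡ 101 (mod 114)


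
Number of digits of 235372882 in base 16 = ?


235372882 in base 16 = E078152
Number of digits = 7

7 digits (base 16)


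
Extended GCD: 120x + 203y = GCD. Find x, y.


Tabular extended Euclidean (each row: r = 120*s + 203*t):
r=120, s=1, t=0
r=203, s=0, t=1
q=0: r=120, s=1, t=0   [120*(1) + 203*(0) = 120]
q=1: r=83, s=-1, t=1   [120*(-1) + 203*(1) = 83]
q=1: r=37, s=2, t=-1   [120*(2) + 203*(-1) = 37]
q=2: r=9, s=-5, t=3   [120*(-5) + 203*(3) = 9]
q=4: r=1, s=22, t=-13   [120*(22) + 203*(-13) = 1]
q=9: r=0, s=-203, t=120   [120*(-203) + 203*(120) = 0]
GCD = 1; from the row with r=1: x=22, y=-13
Check: 120*(22) + 203*(-13) = 2640 - 2639 = 1

GCD = 1, x = 22, y = -13


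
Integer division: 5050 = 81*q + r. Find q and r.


5050 = 81 * 62 + 28
Check: 5022 + 28 = 5050

q = 62, r = 28


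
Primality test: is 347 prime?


Check divisors up to sqrt(347) = 18.6279
No divisors found.
347 is prime.

Yes, 347 is prime


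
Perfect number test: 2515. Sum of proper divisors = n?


Proper divisors of 2515: 1, 5, 503
Sum = 1 + 5 + 503 = 509

No, 2515 is not perfect (509 ≠ 2515)


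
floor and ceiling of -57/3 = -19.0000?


-57/3 = -19.0000
floor = -19
ceil = -19

floor = -19, ceil = -19


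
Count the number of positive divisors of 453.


453 = 3^1 × 151^1
d(453) = (1+1) × (1+1) = 4

4 divisors


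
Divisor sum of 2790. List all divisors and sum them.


Divisors of 2790: 1, 2, 3, 5, 6, 9, 10, 15, 18, 30, 31, 45, 62, 90, 93, 155, 186, 279, 310, 465, 558, 930, 1395, 2790
Sum = 1 + 2 + 3 + 5 + 6 + 9 + 10 + 15 + 18 + 30 + 31 + 45 + 62 + 90 + 93 + 155 + 186 + 279 + 310 + 465 + 558 + 930 + 1395 + 2790 = 7488

σ(2790) = 7488


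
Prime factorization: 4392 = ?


4392 / 2 = 2196
2196 / 2 = 1098
1098 / 2 = 549
549 / 3 = 183
183 / 3 = 61
61 / 61 = 1
4392 = 2^3 × 3^2 × 61


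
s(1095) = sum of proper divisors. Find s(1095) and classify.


Proper divisors: 1, 3, 5, 15, 73, 219, 365
Sum = 1 + 3 + 5 + 15 + 73 + 219 + 365 = 681
681 < 1095 → deficient

s(1095) = 681 (deficient)


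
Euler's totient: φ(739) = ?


739 = 739
Prime factors: 739
φ(739) = 739 × (1-1/739)
= 739 × 738/739 = 738

φ(739) = 738


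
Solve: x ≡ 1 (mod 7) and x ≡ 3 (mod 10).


M = 7*10 = 70
M1 = M/7 = 10, M2 = M/10 = 7
M1^(-1) mod 7 = 5, M2^(-1) mod 10 = 3
x = 1*10*5 + 3*7*3 = 113
113 mod 70 = 43
Check: 43 mod 7 = 1 ✓, 43 mod 10 = 3 ✓

x ≡ 43 (mod 70)


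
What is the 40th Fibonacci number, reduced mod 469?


F(k) mod 469 for k=1..40:
1, 1, 2, 3, 5, 8, 13, 21, 34, 55, 89, 144, 233, 377, 141, 49, 190, 239, 429, 199, 159, 358, 48, 406, 454, 391, 376, 298, 205, 34, 239, 273, 43, 316, 359, 206, 96, 302, 398, 231
F(40) mod 469 = 231


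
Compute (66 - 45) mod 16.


66 - 45 = 21
21 mod 16 = 5


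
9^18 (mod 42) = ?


9^1 mod 42 = 9
9^2 mod 42 = 39
9^3 mod 42 = 15
9^4 mod 42 = 9
9^5 mod 42 = 39
9^6 mod 42 = 15
9^7 mod 42 = 9
9^8 mod 42 = 39
9^9 mod 42 = 15
9^10 mod 42 = 9
9^11 mod 42 = 39
9^12 mod 42 = 15
9^13 mod 42 = 9
9^14 mod 42 = 39
9^15 mod 42 = 15
9^16 mod 42 = 9
9^17 mod 42 = 39
9^18 mod 42 = 15


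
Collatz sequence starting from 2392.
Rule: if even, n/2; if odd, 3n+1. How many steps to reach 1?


2392 → 1196 → 598 → 299 → 898 → 449 → 1348 → 674 → 337 → 1012 → 506 → 253 → 760 → 380 → 190 → 95 → 286 → 143 → 430 → 215 → 646 → 323 → 970 → 485 → 1456 → 728 → 364 → 182 → 91 → 274 → 137 → 412 → 206 → 103 → 310 → 155 → 466 → 233 → 700 → 350 → 175 → 526 → 263 → 790 → 395 → 1186 → 593 → 1780 → 890 → 445 → 1336 → 668 → 334 → 167 → 502 → 251 → 754 → 377 → 1132 → 566 → 283 → 850 → 425 → 1276 → 638 → 319 → 958 → 479 → 1438 → 719 → 2158 → 1079 → 3238 → 1619 → 4858 → 2429 → 7288 → 3644 → 1822 → 911 → 2734 → 1367 → 4102 → 2051 → 6154 → 3077 → 9232 → 4616 → 2308 → 1154 → 577 → 1732 → 866 → 433 → 1300 → 650 → 325 → 976 → 488 → 244 → 122 → 61 → 184 → 92 → 46 → 23 → 70 → 35 → 106 → 53 → 160 → 80 → 40 → 20 → 10 → 5 → 16 → 8 → 4 → 2 → 1
Total steps = 120

120 steps


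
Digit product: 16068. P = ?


1 × 6 × 0 × 6 × 8 = 0


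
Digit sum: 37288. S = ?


3 + 7 + 2 + 8 + 8 = 28


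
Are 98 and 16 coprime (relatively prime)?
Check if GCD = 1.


Euclidean algorithm:
98 = 6 * 16 + 2
16 = 8 * 2 + 0
GCD(98, 16) = 2

No, not coprime (GCD = 2)


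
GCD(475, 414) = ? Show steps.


475 = 1 * 414 + 61
414 = 6 * 61 + 48
61 = 1 * 48 + 13
48 = 3 * 13 + 9
13 = 1 * 9 + 4
9 = 2 * 4 + 1
4 = 4 * 1 + 0
GCD = 1
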